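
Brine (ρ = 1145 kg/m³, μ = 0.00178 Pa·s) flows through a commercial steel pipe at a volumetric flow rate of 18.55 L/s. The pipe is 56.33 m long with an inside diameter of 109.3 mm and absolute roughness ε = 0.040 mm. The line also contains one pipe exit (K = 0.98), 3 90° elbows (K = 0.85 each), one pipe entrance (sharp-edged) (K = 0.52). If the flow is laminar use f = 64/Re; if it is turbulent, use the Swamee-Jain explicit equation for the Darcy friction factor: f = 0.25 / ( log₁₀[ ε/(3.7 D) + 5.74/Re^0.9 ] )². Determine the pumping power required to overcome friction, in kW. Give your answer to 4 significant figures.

P ≈ 0.5738 kW

Q = 18.55 L/s = 18.55/1000 = 0.01855 m³/s.
Cross-sectional area A = πD²/4 = π(0.1093)²/4 = 0.009383 m²; mean velocity V = Q/A = 0.01855/0.009383 = 1.977 m/s.
Reynolds number Re = ρVD/μ = 1145 · 1.977 · 0.1093 / 0.00178 = 1.39e+05.
Re > 4000 → turbulent. Relative roughness ε/D = 4e-05/0.1093 = 0.000366. Swamee-Jain: f = 0.25/(log₁₀[0.000366/3.7 + 5.74/1.39e+05^0.9])² = 0.25/(log₁₀[9.89e-05 + 0.000135])² = 0.25/(-3.631)² = 0.01896.
Total minor-loss coefficient ΣK = 1·0.98 + 3·0.85 + 1·0.52 = 4.05.
ΔP = [f·L/D + ΣK]·(ρV²/2) = [0.01896·56.33/0.1093 + 4.05]·(1145·1.977²/2) = [9.772 + 4.05]·2238 = 3.093e+04 Pa.
Pumping power P = QΔP = 0.01855·3.093e+04 = 573.76 W = 0.5738 kW.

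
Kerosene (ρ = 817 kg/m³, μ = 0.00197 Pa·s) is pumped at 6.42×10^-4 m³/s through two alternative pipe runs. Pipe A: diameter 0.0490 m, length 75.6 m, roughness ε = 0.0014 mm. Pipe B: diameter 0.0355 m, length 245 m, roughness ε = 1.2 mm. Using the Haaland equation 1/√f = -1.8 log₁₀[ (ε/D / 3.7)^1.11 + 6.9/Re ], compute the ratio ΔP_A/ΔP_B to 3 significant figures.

Pipe A: V = Q/A = 0.000642/0.001886 = 0.3404 m/s; Re = 6918; ε/D = 2.86e-05; Haaland → f = 0.03429; ΔP_A = f(L/D)(ρV²/2) = 2505 Pa.
Pipe B: V = Q/A = 0.000642/0.0009898 = 0.6486 m/s; Re = 9549; ε/D = 0.0338; Haaland → f = 0.06322; ΔP_B = f(L/D)(ρV²/2) = 7.498e+04 Pa.
ΔP_A/ΔP_B = 2505/7.498e+04 = 0.0334.

ΔP_A/ΔP_B ≈ 0.0334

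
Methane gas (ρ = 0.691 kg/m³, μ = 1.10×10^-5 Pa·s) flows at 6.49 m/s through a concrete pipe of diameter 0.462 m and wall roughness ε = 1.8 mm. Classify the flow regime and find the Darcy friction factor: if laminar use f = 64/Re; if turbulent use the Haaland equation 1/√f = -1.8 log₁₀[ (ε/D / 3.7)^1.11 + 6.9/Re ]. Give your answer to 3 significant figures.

f ≈ 0.0288

Re = ρVD/μ = 0.691·6.49·0.462/1.1e-05 = 1.884e+05.
Re > 4000 → turbulent. ε/D = 0.0018/0.462 = 0.0039; Haaland: 1/√f = -1.8 log₁₀[0.000495 + 3.66e-05] = 5.893, so f = 0.02879.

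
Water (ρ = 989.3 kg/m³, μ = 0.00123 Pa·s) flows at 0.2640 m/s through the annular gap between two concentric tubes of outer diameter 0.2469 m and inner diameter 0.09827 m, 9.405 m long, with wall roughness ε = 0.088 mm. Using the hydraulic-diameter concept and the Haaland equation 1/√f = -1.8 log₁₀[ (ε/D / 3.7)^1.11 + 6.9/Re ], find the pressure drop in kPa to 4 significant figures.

ΔP ≈ 0.05333 kPa

Hydraulic diameter D_h = 4A/P = D_o - D_i = 0.2469 - 0.09827 = 0.1486 m.
Re = ρVD_h/μ = 989.3·0.264·0.1486/0.00123 = 3.156e+04.
ε/D_h = 8.8e-05/0.1486 = 0.000592; Haaland gives 1/√f = -1.8 log₁₀[6.12e-05+0.000219] = 6.396, so f = 0.02445.
ΔP = f(L/D_h)(ρV²/2) = 0.02445·9.405/0.1486·34.48 = 53.33 Pa.
ΔP = 0.05333 kPa.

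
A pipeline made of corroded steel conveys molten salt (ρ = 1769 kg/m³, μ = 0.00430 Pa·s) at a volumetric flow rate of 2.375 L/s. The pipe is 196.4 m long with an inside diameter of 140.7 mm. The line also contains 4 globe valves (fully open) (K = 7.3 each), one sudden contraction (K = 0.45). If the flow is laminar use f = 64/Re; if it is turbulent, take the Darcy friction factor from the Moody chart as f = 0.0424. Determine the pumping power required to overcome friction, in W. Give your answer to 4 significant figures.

P ≈ 4.354 W

Q = 2.375 L/s = 2.375/1000 = 0.002375 m³/s.
Cross-sectional area A = πD²/4 = π(0.1407)²/4 = 0.01555 m²; mean velocity V = Q/A = 0.002375/0.01555 = 0.1528 m/s.
Reynolds number Re = ρVD/μ = 1769 · 0.1528 · 0.1407 / 0.0043 = 8842.
Re > 4000 → turbulent; use the Moody-chart value f = 0.0424.
Total minor-loss coefficient ΣK = 4·7.3 + 1·0.45 = 29.6.
ΔP = [f·L/D + ΣK]·(ρV²/2) = [0.0424·196.4/0.1407 + 29.6]·(1769·0.1528²/2) = [59.19 + 29.6]·20.64 = 1833 Pa.
Pumping power P = QΔP = 0.002375·1833 = 4.3543 W = 4.354 W.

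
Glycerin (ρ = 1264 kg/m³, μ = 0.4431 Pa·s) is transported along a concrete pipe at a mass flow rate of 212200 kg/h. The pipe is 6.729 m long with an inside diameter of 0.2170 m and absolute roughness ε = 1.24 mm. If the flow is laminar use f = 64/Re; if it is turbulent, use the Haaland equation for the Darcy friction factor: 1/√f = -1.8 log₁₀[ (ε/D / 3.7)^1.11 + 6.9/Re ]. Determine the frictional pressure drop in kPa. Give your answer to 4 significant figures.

ṁ = 212200 kg/h = 212200/3600 = 58.94 kg/s.
A = πD²/4 = π(0.217)²/4 = 0.03698 m²; mean velocity V = ṁ/(ρA) = 58.94/(1264 · 0.03698) = 1.261 m/s.
Reynolds number Re = ρVD/μ = 1264 · 1.261 · 0.217 / 0.443 = 780.5.
Re < 2300 → laminar flow, so f = 64/Re = 64/780.5 = 0.082 (the turbulent correlation is not needed).
Darcy-Weisbach: ΔP = f(L/D)(ρV²/2) = 0.082·(6.729/0.217)·(1264·1.261²/2) = 0.082·31.01·1005 = 2555 Pa.
ΔP = 2555 Pa = 2.555 kPa.

ΔP ≈ 2.555 kPa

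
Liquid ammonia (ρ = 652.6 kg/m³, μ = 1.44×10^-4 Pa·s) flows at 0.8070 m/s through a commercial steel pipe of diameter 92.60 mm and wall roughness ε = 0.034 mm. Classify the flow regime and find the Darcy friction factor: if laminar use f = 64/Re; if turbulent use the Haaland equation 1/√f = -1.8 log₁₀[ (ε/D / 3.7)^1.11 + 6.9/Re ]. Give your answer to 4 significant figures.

f ≈ 0.01710

Re = ρVD/μ = 652.6·0.807·0.0926/0.000144 = 3.387e+05.
Re > 4000 → turbulent. ε/D = 3.4e-05/0.0926 = 0.000367; Haaland: 1/√f = -1.8 log₁₀[3.6e-05 + 2.04e-05] = 7.648, so f = 0.0171.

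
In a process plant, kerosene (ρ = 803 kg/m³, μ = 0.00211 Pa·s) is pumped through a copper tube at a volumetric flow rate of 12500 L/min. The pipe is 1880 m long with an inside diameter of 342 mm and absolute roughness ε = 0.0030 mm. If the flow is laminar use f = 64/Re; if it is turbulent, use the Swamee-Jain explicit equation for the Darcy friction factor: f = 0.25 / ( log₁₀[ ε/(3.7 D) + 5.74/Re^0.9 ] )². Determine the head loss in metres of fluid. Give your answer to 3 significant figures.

h_f ≈ 20.9 m

Q = 12500 L/min = 12500/60000 = 0.2083 m³/s.
Cross-sectional area A = πD²/4 = π(0.342)²/4 = 0.09186 m²; mean velocity V = Q/A = 0.2083/0.09186 = 2.268 m/s.
Reynolds number Re = ρVD/μ = 803 · 2.268 · 0.342 / 0.00211 = 2.952e+05.
Re > 4000 → turbulent. Relative roughness ε/D = 3e-06/0.342 = 8.77e-06. Swamee-Jain: f = 0.25/(log₁₀[8.77e-06/3.7 + 5.74/2.952e+05^0.9])² = 0.25/(log₁₀[2.37e-06 + 6.85e-05])² = 0.25/(-4.149)² = 0.01452.
Darcy-Weisbach: ΔP = f(L/D)(ρV²/2) = 0.01452·(1880/0.342)·(803·2.268²/2) = 0.01452·5497·2065 = 1.648e+05 Pa.
Head loss h_f = ΔP/(ρg) = 1.648e+05/(803·9.81) = 20.9 m.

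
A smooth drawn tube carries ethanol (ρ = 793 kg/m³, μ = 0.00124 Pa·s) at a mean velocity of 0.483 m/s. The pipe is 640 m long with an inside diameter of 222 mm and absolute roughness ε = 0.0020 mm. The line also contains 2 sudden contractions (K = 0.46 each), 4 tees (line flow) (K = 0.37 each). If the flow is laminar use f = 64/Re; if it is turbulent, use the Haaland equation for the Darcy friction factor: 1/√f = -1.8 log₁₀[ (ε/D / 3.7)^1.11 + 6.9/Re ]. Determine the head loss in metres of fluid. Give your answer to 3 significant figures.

h_f ≈ 0.692 m

Reynolds number Re = ρVD/μ = 793 · 0.483 · 0.222 / 0.00124 = 6.857e+04.
Re > 4000 → turbulent. Relative roughness ε/D = 2e-06/0.222 = 9.01e-06. Haaland: 1/√f = -1.8 log₁₀[(9.01e-06/3.7)^1.11 + 6.9/6.857e+04] = -1.8 log₁₀[5.87e-07 + 0.000101] = 7.191, so f = 0.01934.
Total minor-loss coefficient ΣK = 2·0.46 + 4·0.37 = 2.4.
ΔP = [f·L/D + ΣK]·(ρV²/2) = [0.01934·640/0.222 + 2.4]·(793·0.483²/2) = [55.76 + 2.4]·92.5 = 5379 Pa.
Head loss h_f = ΔP/(ρg) = 5379/(793·9.81) = 0.692 m.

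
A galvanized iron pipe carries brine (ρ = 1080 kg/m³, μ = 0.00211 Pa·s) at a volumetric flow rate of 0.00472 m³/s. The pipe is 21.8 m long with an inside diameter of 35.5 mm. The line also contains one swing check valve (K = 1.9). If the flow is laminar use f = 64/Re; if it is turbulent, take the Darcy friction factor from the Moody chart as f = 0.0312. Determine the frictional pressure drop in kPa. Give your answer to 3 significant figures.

ΔP ≈ 259 kPa

Cross-sectional area A = πD²/4 = π(0.0355)²/4 = 0.0009898 m²; mean velocity V = Q/A = 0.00472/0.0009898 = 4.769 m/s.
Reynolds number Re = ρVD/μ = 1080 · 4.769 · 0.0355 / 0.00211 = 8.665e+04.
Re > 4000 → turbulent; use the Moody-chart value f = 0.0312.
Total minor-loss coefficient ΣK = 1·1.9 = 1.9.
ΔP = [f·L/D + ΣK]·(ρV²/2) = [0.0312·21.8/0.0355 + 1.9]·(1080·4.769²/2) = [19.16 + 1.9]·1.228e+04 = 2.586e+05 Pa.
ΔP = 2.586e+05 Pa = 259 kPa.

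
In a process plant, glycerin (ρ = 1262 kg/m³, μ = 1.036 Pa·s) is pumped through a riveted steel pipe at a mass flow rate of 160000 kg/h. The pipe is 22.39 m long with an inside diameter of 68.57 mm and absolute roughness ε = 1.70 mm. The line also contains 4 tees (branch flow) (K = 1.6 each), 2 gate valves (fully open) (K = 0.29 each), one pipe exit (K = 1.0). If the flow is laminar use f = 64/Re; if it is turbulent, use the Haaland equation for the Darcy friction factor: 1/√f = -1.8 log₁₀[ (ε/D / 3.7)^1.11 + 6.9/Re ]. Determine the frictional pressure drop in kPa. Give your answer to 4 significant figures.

ṁ = 160000 kg/h = 160000/3600 = 44.44 kg/s.
A = πD²/4 = π(0.06857)²/4 = 0.003693 m²; mean velocity V = ṁ/(ρA) = 44.44/(1262 · 0.003693) = 9.537 m/s.
Reynolds number Re = ρVD/μ = 1262 · 9.537 · 0.06857 / 1.04 = 796.6.
Re < 2300 → laminar flow, so f = 64/Re = 64/796.6 = 0.08034 (the turbulent correlation is not needed).
Total minor-loss coefficient ΣK = 4·1.6 + 2·0.29 + 1·1 = 7.98.
ΔP = [f·L/D + ΣK]·(ρV²/2) = [0.08034·22.39/0.06857 + 7.98]·(1262·9.537²/2) = [26.23 + 7.98]·5.739e+04 = 1.964e+06 Pa.
ΔP = 1.964e+06 Pa = 1964 kPa.

ΔP ≈ 1964 kPa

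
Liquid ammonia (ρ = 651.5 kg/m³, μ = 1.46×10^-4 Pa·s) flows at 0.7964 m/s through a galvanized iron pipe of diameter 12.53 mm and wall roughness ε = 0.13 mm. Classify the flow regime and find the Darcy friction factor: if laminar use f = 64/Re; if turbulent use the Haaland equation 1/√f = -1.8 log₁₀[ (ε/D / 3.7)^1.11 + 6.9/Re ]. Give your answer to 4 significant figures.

Re = ρVD/μ = 651.5·0.7964·0.01253/0.000146 = 4.453e+04.
Re > 4000 → turbulent. ε/D = 0.00013/0.01253 = 0.0104; Haaland: 1/√f = -1.8 log₁₀[0.00147 + 0.000155] = 5.021, so f = 0.03967.

f ≈ 0.03967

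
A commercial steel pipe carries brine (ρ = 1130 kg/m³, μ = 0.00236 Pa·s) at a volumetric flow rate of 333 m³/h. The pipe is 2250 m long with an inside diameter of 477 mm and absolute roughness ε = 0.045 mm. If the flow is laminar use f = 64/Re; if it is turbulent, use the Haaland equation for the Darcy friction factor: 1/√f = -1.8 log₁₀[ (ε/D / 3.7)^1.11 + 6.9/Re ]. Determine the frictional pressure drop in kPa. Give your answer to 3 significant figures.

Q = 333 m³/h = 333/3600 = 0.0925 m³/s.
Cross-sectional area A = πD²/4 = π(0.477)²/4 = 0.1787 m²; mean velocity V = Q/A = 0.0925/0.1787 = 0.5176 m/s.
Reynolds number Re = ρVD/μ = 1130 · 0.5176 · 0.477 / 0.00236 = 1.182e+05.
Re > 4000 → turbulent. Relative roughness ε/D = 4.5e-05/0.477 = 9.43e-05. Haaland: 1/√f = -1.8 log₁₀[(9.43e-05/3.7)^1.11 + 6.9/1.182e+05] = -1.8 log₁₀[7.97e-06 + 5.84e-05] = 7.521, so f = 0.01768.
Darcy-Weisbach: ΔP = f(L/D)(ρV²/2) = 0.01768·(2250/0.477)·(1130·0.5176²/2) = 0.01768·4717·151.4 = 1.262e+04 Pa.
ΔP = 1.262e+04 Pa = 12.6 kPa.

ΔP ≈ 12.6 kPa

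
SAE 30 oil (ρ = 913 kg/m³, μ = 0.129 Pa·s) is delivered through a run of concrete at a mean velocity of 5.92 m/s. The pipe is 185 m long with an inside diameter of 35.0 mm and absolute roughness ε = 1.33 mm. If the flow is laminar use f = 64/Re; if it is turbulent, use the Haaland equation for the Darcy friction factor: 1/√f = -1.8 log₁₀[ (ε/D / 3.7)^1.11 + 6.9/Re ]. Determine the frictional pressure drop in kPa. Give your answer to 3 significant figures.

Reynolds number Re = ρVD/μ = 913 · 5.92 · 0.035 / 0.129 = 1466.
Re < 2300 → laminar flow, so f = 64/Re = 64/1466 = 0.04364 (the turbulent correlation is not needed).
Darcy-Weisbach: ΔP = f(L/D)(ρV²/2) = 0.04364·(185/0.035)·(913·5.92²/2) = 0.04364·5286·1.6e+04 = 3.691e+06 Pa.
ΔP = 3.691e+06 Pa = 3690 kPa.

ΔP ≈ 3690 kPa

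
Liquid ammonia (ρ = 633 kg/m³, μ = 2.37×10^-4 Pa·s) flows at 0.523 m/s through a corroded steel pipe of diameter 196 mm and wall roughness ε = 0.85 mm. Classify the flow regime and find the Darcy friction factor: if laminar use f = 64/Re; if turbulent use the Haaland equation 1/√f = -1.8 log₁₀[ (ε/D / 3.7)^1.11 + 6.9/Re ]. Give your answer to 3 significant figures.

Re = ρVD/μ = 633·0.523·0.196/0.000237 = 2.738e+05.
Re > 4000 → turbulent. ε/D = 0.00085/0.196 = 0.00434; Haaland: 1/√f = -1.8 log₁₀[0.000558 + 2.52e-05] = 5.822, so f = 0.02951.

f ≈ 0.0295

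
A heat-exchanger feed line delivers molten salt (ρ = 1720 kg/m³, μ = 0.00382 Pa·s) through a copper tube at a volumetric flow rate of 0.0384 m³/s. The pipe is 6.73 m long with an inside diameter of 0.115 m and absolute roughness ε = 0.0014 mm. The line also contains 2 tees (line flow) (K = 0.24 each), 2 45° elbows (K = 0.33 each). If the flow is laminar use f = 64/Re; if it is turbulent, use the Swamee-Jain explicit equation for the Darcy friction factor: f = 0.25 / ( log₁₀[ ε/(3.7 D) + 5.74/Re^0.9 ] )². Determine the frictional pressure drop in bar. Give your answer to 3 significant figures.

ΔP ≈ 0.243 bar

Cross-sectional area A = πD²/4 = π(0.115)²/4 = 0.01039 m²; mean velocity V = Q/A = 0.0384/0.01039 = 3.697 m/s.
Reynolds number Re = ρVD/μ = 1720 · 3.697 · 0.115 / 0.00382 = 1.914e+05.
Re > 4000 → turbulent. Relative roughness ε/D = 1.4e-06/0.115 = 1.22e-05. Swamee-Jain: f = 0.25/(log₁₀[1.22e-05/3.7 + 5.74/1.914e+05^0.9])² = 0.25/(log₁₀[3.29e-06 + 0.000101])² = 0.25/(-3.981)² = 0.01577.
Total minor-loss coefficient ΣK = 2·0.24 + 2·0.33 = 1.14.
ΔP = [f·L/D + ΣK]·(ρV²/2) = [0.01577·6.73/0.115 + 1.14]·(1720·3.697²/2) = [0.9232 + 1.14]·1.175e+04 = 2.425e+04 Pa.
ΔP = 2.425e+04 Pa = 0.243 bar.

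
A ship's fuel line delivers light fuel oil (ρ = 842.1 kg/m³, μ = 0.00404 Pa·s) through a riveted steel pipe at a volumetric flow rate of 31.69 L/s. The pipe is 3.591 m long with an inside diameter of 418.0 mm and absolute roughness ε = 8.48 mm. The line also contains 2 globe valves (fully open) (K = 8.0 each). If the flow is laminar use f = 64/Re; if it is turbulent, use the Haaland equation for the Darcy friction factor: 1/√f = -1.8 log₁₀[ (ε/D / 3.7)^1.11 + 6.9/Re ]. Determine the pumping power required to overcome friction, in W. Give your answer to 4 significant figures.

Q = 31.69 L/s = 31.69/1000 = 0.03169 m³/s.
Cross-sectional area A = πD²/4 = π(0.418)²/4 = 0.1372 m²; mean velocity V = Q/A = 0.03169/0.1372 = 0.2309 m/s.
Reynolds number Re = ρVD/μ = 842.1 · 0.2309 · 0.418 / 0.00404 = 2.012e+04.
Re > 4000 → turbulent. Relative roughness ε/D = 0.00848/0.418 = 0.0203. Haaland: 1/√f = -1.8 log₁₀[(0.0203/3.7)^1.11 + 6.9/2.012e+04] = -1.8 log₁₀[0.00309 + 0.000343] = 4.435, so f = 0.05084.
Total minor-loss coefficient ΣK = 2·8 = 16.
ΔP = [f·L/D + ΣK]·(ρV²/2) = [0.05084·3.591/0.418 + 16]·(842.1·0.2309²/2) = [0.4367 + 16]·22.45 = 369.1 Pa.
Pumping power P = QΔP = 0.03169·369.1 = 11.696 W = 11.70 W.

P ≈ 11.70 W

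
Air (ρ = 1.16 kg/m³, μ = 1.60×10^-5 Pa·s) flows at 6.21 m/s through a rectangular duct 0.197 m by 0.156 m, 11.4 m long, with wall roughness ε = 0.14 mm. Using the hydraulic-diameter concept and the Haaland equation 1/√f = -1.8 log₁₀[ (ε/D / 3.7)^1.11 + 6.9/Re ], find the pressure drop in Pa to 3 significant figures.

Hydraulic diameter D_h = 4A/P = 4·(0.197·0.156)/(2·(0.197+0.156)) = 0.1229/0.706 = 0.1741 m.
Re = ρVD_h/μ = 1.16·6.21·0.1741/1.6e-05 = 7.839e+04.
ε/D_h = 0.00014/0.1741 = 0.000804; Haaland gives 1/√f = -1.8 log₁₀[8.59e-05+8.8e-05] = 6.767, so f = 0.02184.
ΔP = f(L/D_h)(ρV²/2) = 0.02184·11.4/0.1741·22.37 = 31.98 Pa.

ΔP ≈ 32.0 Pa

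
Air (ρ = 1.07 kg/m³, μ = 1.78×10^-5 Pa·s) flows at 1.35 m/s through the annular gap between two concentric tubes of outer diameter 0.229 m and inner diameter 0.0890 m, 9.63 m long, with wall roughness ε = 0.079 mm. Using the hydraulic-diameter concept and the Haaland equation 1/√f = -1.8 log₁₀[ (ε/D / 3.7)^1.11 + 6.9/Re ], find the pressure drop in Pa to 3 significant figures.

Hydraulic diameter D_h = 4A/P = D_o - D_i = 0.229 - 0.089 = 0.14 m.
Re = ρVD_h/μ = 1.07·1.35·0.14/1.78e-05 = 1.136e+04.
ε/D_h = 7.9e-05/0.14 = 0.000564; Haaland gives 1/√f = -1.8 log₁₀[5.8e-05+0.000607] = 5.719, so f = 0.03058.
ΔP = f(L/D_h)(ρV²/2) = 0.03058·9.63/0.14·0.975 = 2.051 Pa.

ΔP ≈ 2.05 Pa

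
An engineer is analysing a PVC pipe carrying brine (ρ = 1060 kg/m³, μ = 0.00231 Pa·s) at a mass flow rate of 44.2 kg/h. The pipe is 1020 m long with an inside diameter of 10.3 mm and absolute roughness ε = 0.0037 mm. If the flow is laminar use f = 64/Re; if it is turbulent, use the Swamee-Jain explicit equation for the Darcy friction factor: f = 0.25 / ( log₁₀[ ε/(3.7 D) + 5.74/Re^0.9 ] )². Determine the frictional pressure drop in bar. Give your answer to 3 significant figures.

ṁ = 44.2 kg/h = 44.2/3600 = 0.01228 kg/s.
A = πD²/4 = π(0.0103)²/4 = 8.332e-05 m²; mean velocity V = ṁ/(ρA) = 0.01228/(1060 · 8.332e-05) = 0.139 m/s.
Reynolds number Re = ρVD/μ = 1060 · 0.139 · 0.0103 / 0.00231 = 657.
Re < 2300 → laminar flow, so f = 64/Re = 64/657 = 0.09741 (the turbulent correlation is not needed).
Darcy-Weisbach: ΔP = f(L/D)(ρV²/2) = 0.09741·(1020/0.0103)·(1060·0.139²/2) = 0.09741·9.903e+04·10.24 = 9.88e+04 Pa.
ΔP = 9.88e+04 Pa = 0.988 bar.

ΔP ≈ 0.988 bar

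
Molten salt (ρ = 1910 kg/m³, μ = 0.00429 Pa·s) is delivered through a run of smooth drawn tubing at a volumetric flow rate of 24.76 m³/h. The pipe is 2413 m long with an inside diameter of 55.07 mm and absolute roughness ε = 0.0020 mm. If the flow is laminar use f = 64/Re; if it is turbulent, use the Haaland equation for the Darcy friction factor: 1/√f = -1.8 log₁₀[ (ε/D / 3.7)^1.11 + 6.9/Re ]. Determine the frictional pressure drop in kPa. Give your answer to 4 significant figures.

Q = 24.76 m³/h = 24.76/3600 = 0.006878 m³/s.
Cross-sectional area A = πD²/4 = π(0.05507)²/4 = 0.002382 m²; mean velocity V = Q/A = 0.006878/0.002382 = 2.888 m/s.
Reynolds number Re = ρVD/μ = 1910 · 2.888 · 0.05507 / 0.00429 = 7.08e+04.
Re > 4000 → turbulent. Relative roughness ε/D = 2e-06/0.05507 = 3.63e-05. Haaland: 1/√f = -1.8 log₁₀[(3.63e-05/3.7)^1.11 + 6.9/7.08e+04] = -1.8 log₁₀[2.76e-06 + 9.75e-05] = 7.198, so f = 0.0193.
Darcy-Weisbach: ΔP = f(L/D)(ρV²/2) = 0.0193·(2413/0.05507)·(1910·2.888²/2) = 0.0193·4.382e+04·7963 = 6.734e+06 Pa.
ΔP = 6.734e+06 Pa = 6734 kPa.

ΔP ≈ 6734 kPa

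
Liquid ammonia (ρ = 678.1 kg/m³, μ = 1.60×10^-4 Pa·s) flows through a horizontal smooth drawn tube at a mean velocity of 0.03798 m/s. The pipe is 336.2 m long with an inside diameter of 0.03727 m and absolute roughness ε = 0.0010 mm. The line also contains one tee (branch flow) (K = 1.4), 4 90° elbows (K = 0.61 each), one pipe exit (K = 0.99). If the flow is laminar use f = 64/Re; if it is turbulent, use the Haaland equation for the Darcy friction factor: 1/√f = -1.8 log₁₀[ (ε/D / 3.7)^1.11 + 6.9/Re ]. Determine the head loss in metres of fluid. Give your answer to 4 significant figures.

h_f ≈ 0.02406 m

Reynolds number Re = ρVD/μ = 678.1 · 0.03798 · 0.03727 / 0.00016 = 5999.
Re > 4000 → turbulent. Relative roughness ε/D = 1e-06/0.03727 = 2.68e-05. Haaland: 1/√f = -1.8 log₁₀[(2.68e-05/3.7)^1.11 + 6.9/5999] = -1.8 log₁₀[1.97e-06 + 0.00115] = 5.289, so f = 0.03574.
Total minor-loss coefficient ΣK = 1·1.4 + 4·0.61 + 1·0.99 = 4.83.
ΔP = [f·L/D + ΣK]·(ρV²/2) = [0.03574·336.2/0.03727 + 4.83]·(678.1·0.03798²/2) = [322.4 + 4.83]·0.4891 = 160.1 Pa.
Head loss h_f = ΔP/(ρg) = 160.1/(678.1·9.81) = 0.02406 m.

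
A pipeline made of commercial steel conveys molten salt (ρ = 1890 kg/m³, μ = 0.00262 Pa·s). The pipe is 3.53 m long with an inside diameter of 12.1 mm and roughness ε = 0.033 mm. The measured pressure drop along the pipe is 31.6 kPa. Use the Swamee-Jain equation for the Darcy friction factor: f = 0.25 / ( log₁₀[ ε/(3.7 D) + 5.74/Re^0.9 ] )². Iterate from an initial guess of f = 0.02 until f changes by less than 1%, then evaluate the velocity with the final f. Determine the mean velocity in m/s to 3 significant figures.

V ≈ 1.88 m/s

Rearranging Darcy-Weisbach: V = √(2·ΔP·D/(f·L·ρ)). With ε/D = 3.3e-05/0.0121 = 0.00273, iterate starting from f = 0.02:
  f = 0.02 → V = √(2·3.16e+04·0.0121/(0.02·3.53·1890)) = 2.394 m/s; Re = ρVD/μ = 2.09e+04; f → 0.03122
  f = 0.03122 → V = 1.916 m/s; Re = 1.672e+04; f → 0.03226
  f = 0.03226 → V = 1.885 m/s; Re = 1.645e+04; f → 0.03234
Converged (Δf/f < 1%). With the final f = 0.03234: V = √(2·3.16e+04·0.0121/(0.03234·3.53·1890)) = 1.883 m/s.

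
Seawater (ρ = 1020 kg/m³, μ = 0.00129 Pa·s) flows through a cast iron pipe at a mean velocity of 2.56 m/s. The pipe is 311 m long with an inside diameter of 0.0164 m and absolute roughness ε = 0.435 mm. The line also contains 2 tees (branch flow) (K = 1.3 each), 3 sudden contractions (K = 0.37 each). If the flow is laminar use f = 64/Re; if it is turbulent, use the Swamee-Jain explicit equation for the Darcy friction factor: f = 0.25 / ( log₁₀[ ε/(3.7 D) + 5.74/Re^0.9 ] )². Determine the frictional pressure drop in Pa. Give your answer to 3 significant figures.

Reynolds number Re = ρVD/μ = 1020 · 2.56 · 0.0164 / 0.00129 = 3.32e+04.
Re > 4000 → turbulent. Relative roughness ε/D = 0.000435/0.0164 = 0.0265. Swamee-Jain: f = 0.25/(log₁₀[0.0265/3.7 + 5.74/3.32e+04^0.9])² = 0.25/(log₁₀[0.00717 + 0.00049])² = 0.25/(-2.116)² = 0.05584.
Total minor-loss coefficient ΣK = 2·1.3 + 3·0.37 = 3.71.
ΔP = [f·L/D + ΣK]·(ρV²/2) = [0.05584·311/0.0164 + 3.71]·(1020·2.56²/2) = [1059 + 3.71]·3342 = 3.552e+06 Pa.

ΔP ≈ 3.55×10^6 Pa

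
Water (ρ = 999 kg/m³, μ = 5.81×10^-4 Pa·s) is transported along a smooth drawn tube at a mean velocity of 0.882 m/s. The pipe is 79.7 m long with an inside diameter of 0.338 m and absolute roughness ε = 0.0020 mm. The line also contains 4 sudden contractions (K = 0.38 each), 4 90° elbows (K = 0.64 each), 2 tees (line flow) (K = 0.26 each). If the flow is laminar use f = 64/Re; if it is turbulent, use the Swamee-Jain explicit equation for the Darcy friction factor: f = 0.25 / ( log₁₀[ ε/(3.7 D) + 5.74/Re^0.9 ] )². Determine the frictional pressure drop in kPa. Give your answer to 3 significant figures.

Reynolds number Re = ρVD/μ = 999 · 0.882 · 0.338 / 0.000581 = 5.126e+05.
Re > 4000 → turbulent. Relative roughness ε/D = 2e-06/0.338 = 5.92e-06. Swamee-Jain: f = 0.25/(log₁₀[5.92e-06/3.7 + 5.74/5.126e+05^0.9])² = 0.25/(log₁₀[1.6e-06 + 4.17e-05])² = 0.25/(-4.364)² = 0.01313.
Total minor-loss coefficient ΣK = 4·0.38 + 4·0.64 + 2·0.26 = 4.6.
ΔP = [f·L/D + ΣK]·(ρV²/2) = [0.01313·79.7/0.338 + 4.6]·(999·0.882²/2) = [3.096 + 4.6]·388.6 = 2990 Pa.
ΔP = 2990 Pa = 2.99 kPa.

ΔP ≈ 2.99 kPa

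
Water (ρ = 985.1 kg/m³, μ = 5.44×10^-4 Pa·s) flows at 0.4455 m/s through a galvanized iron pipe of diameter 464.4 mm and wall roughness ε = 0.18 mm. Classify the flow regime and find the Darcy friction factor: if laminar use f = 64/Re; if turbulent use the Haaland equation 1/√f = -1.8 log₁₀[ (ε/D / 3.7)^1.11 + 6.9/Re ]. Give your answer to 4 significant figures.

Re = ρVD/μ = 985.1·0.4455·0.4644/0.000544 = 3.746e+05.
Re > 4000 → turbulent. ε/D = 0.00018/0.4644 = 0.000388; Haaland: 1/√f = -1.8 log₁₀[3.82e-05 + 1.84e-05] = 7.644, so f = 0.01711.

f ≈ 0.01711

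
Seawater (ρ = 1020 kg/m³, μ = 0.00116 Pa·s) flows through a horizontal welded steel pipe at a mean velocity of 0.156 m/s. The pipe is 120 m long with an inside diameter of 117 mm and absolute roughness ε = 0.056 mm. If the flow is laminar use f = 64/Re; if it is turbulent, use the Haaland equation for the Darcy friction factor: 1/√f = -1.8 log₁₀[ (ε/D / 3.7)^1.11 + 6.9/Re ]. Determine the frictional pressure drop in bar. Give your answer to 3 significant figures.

ΔP ≈ 0.00356 bar

Reynolds number Re = ρVD/μ = 1020 · 0.156 · 0.117 / 0.00116 = 1.605e+04.
Re > 4000 → turbulent. Relative roughness ε/D = 5.6e-05/0.117 = 0.000479. Haaland: 1/√f = -1.8 log₁₀[(0.000479/3.7)^1.11 + 6.9/1.605e+04] = -1.8 log₁₀[4.83e-05 + 0.00043] = 5.977, so f = 0.028.
Darcy-Weisbach: ΔP = f(L/D)(ρV²/2) = 0.028·(120/0.117)·(1020·0.156²/2) = 0.028·1026·12.41 = 356.4 Pa.
ΔP = 356.4 Pa = 0.00356 bar.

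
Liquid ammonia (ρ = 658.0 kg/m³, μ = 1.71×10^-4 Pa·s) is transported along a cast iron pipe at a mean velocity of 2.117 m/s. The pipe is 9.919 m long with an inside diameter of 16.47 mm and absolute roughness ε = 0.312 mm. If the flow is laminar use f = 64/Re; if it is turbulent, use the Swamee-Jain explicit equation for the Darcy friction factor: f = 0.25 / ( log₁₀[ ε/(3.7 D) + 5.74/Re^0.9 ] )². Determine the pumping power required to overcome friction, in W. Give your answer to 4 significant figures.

P ≈ 19.28 W

Reynolds number Re = ρVD/μ = 658 · 2.117 · 0.01647 / 0.000171 = 1.342e+05.
Re > 4000 → turbulent. Relative roughness ε/D = 0.000312/0.01647 = 0.0189. Swamee-Jain: f = 0.25/(log₁₀[0.0189/3.7 + 5.74/1.342e+05^0.9])² = 0.25/(log₁₀[0.00512 + 0.000139])² = 0.25/(-2.279)² = 0.04813.
Darcy-Weisbach: ΔP = f(L/D)(ρV²/2) = 0.04813·(9.919/0.01647)·(658·2.117²/2) = 0.04813·602.2·1474 = 4.274e+04 Pa.
Q = V·A = 2.117·0.000213 = 0.000451 m³/s.
Pumping power P = QΔP = 0.000451·4.274e+04 = 19.277 W = 19.28 W.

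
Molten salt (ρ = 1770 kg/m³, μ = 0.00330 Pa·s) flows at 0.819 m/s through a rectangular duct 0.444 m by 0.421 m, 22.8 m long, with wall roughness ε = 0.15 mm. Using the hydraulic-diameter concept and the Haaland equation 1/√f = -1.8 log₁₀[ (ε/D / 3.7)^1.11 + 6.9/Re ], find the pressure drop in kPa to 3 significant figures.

Hydraulic diameter D_h = 4A/P = 4·(0.444·0.421)/(2·(0.444+0.421)) = 0.7477/1.73 = 0.4322 m.
Re = ρVD_h/μ = 1770·0.819·0.4322/0.0033 = 1.899e+05.
ε/D_h = 0.00015/0.4322 = 0.000347; Haaland gives 1/√f = -1.8 log₁₀[3.38e-05+3.63e-05] = 7.477, so f = 0.01789.
ΔP = f(L/D_h)(ρV²/2) = 0.01789·22.8/0.4322·593.6 = 560.2 Pa.
ΔP = 0.560 kPa.

ΔP ≈ 0.560 kPa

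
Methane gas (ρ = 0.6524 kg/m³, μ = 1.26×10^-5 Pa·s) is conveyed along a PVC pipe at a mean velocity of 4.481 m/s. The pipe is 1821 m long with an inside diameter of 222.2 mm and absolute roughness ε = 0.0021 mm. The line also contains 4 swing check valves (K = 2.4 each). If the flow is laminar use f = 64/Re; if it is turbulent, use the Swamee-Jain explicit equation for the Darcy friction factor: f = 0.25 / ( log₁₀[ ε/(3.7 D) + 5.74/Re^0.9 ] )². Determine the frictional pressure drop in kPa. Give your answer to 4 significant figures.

Reynolds number Re = ρVD/μ = 0.6524 · 4.481 · 0.2222 / 1.26e-05 = 5.155e+04.
Re > 4000 → turbulent. Relative roughness ε/D = 2.1e-06/0.2222 = 9.45e-06. Swamee-Jain: f = 0.25/(log₁₀[9.45e-06/3.7 + 5.74/5.155e+04^0.9])² = 0.25/(log₁₀[2.55e-06 + 0.00033])² = 0.25/(-3.479)² = 0.02066.
Total minor-loss coefficient ΣK = 4·2.4 = 9.6.
ΔP = [f·L/D + ΣK]·(ρV²/2) = [0.02066·1821/0.2222 + 9.6]·(0.6524·4.481²/2) = [169.3 + 9.6]·6.55 = 1172 Pa.
ΔP = 1172 Pa = 1.172 kPa.

ΔP ≈ 1.172 kPa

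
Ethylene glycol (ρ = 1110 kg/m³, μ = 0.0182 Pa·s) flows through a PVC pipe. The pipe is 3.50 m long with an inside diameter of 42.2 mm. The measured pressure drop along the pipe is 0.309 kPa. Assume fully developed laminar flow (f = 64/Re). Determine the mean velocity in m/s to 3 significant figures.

V ≈ 0.270 m/s

For laminar flow, f = 64/Re with Re = ρVD/μ, so Darcy-Weisbach reduces to ΔP = 32μLV/D². Solving for V: V = ΔP·D²/(32μL) = 309·(0.0422)²/(32·0.0182·3.5) = 0.27 m/s.
Check: Re = ρVD/μ = 1110·0.27·0.0422/0.0182 = 694.8 < 2300, so the laminar assumption holds.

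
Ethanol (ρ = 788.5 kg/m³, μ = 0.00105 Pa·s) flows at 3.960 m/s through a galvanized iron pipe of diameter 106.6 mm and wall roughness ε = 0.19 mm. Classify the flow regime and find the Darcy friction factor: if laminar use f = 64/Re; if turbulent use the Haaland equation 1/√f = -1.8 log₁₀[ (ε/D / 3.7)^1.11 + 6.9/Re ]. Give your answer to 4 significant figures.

f ≈ 0.02331

Re = ρVD/μ = 788.5·3.96·0.1066/0.00105 = 3.17e+05.
Re > 4000 → turbulent. ε/D = 0.00019/0.1066 = 0.00178; Haaland: 1/√f = -1.8 log₁₀[0.000208 + 2.18e-05] = 6.55, so f = 0.02331.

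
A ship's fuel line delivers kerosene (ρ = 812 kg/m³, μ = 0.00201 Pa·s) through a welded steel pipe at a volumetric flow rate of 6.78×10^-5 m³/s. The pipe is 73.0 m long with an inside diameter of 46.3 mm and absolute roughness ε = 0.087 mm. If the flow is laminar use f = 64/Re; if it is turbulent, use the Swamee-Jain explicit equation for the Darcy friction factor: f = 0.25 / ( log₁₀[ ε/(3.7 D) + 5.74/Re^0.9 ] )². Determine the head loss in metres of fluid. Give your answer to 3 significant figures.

Cross-sectional area A = πD²/4 = π(0.0463)²/4 = 0.001684 m²; mean velocity V = Q/A = 6.78e-05/0.001684 = 0.04027 m/s.
Reynolds number Re = ρVD/μ = 812 · 0.04027 · 0.0463 / 0.00201 = 753.2.
Re < 2300 → laminar flow, so f = 64/Re = 64/753.2 = 0.08497 (the turbulent correlation is not needed).
Darcy-Weisbach: ΔP = f(L/D)(ρV²/2) = 0.08497·(73/0.0463)·(812·0.04027²/2) = 0.08497·1577·0.6584 = 88.2 Pa.
Head loss h_f = ΔP/(ρg) = 88.2/(812·9.81) = 0.0111 m.

h_f ≈ 0.0111 m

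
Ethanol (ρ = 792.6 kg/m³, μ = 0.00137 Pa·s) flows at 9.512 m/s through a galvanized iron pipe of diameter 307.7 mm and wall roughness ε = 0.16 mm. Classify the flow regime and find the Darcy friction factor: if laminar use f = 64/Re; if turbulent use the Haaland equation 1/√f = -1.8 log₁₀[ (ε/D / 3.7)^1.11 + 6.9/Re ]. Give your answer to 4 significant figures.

Re = ρVD/μ = 792.6·9.512·0.3077/0.00137 = 1.693e+06.
Re > 4000 → turbulent. ε/D = 0.00016/0.3077 = 0.00052; Haaland: 1/√f = -1.8 log₁₀[5.3e-05 + 4.07e-06] = 7.639, so f = 0.01714.

f ≈ 0.01714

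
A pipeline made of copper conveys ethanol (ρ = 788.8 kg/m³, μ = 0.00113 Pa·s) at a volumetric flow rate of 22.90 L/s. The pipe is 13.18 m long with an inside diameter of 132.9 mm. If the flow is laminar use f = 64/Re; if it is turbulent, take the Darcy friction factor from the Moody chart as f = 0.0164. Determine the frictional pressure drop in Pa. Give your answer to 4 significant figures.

Q = 22.90 L/s = 22.90/1000 = 0.0229 m³/s.
Cross-sectional area A = πD²/4 = π(0.1329)²/4 = 0.01387 m²; mean velocity V = Q/A = 0.0229/0.01387 = 1.651 m/s.
Reynolds number Re = ρVD/μ = 788.8 · 1.651 · 0.1329 / 0.00113 = 1.531e+05.
Re > 4000 → turbulent; use the Moody-chart value f = 0.0164.
Darcy-Weisbach: ΔP = f(L/D)(ρV²/2) = 0.0164·(13.18/0.1329)·(788.8·1.651²/2) = 0.0164·99.17·1075 = 1748 Pa.

ΔP ≈ 1748 Pa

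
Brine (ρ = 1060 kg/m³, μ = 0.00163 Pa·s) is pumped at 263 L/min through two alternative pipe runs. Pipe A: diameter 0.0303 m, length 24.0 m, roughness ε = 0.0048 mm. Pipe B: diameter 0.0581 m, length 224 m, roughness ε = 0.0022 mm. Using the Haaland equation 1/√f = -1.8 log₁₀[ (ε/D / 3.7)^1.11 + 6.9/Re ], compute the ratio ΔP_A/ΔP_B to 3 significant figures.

Pipe A: V = Q/A = 0.004383/0.0007211 = 6.079 m/s; Re = 1.198e+05; ε/D = 0.000158; Haaland → f = 0.01797; ΔP_A = f(L/D)(ρV²/2) = 2.788e+05 Pa.
Pipe B: V = Q/A = 0.004383/0.002651 = 1.653 m/s; Re = 6.247e+04; ε/D = 3.79e-05; Haaland → f = 0.01983; ΔP_B = f(L/D)(ρV²/2) = 1.107e+05 Pa.
ΔP_A/ΔP_B = 2.788e+05/1.107e+05 = 2.52.

ΔP_A/ΔP_B ≈ 2.52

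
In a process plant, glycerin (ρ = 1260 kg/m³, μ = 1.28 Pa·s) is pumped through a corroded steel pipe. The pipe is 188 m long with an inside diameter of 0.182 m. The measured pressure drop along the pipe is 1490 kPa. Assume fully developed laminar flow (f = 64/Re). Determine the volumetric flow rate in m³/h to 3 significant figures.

Q ≈ 600 m³/h

For laminar flow, f = 64/Re with Re = ρVD/μ, so Darcy-Weisbach reduces to ΔP = 32μLV/D². Solving for V: V = ΔP·D²/(32μL) = 1.49e+06·(0.182)²/(32·1.28·188) = 6.409 m/s.
Check: Re = ρVD/μ = 1260·6.409·0.182/1.28 = 1148 < 2300, so the laminar assumption holds.
Q = V·A = 6.409·(π/4·0.182²) = 0.1667 m³/s = 600 m³/h.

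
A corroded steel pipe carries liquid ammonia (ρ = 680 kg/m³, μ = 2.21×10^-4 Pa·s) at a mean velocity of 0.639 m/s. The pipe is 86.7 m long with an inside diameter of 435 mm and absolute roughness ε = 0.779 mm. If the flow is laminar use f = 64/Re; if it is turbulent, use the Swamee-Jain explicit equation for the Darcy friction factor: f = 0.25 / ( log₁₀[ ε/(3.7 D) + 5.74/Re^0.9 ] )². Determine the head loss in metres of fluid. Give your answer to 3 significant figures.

h_f ≈ 0.0957 m

Reynolds number Re = ρVD/μ = 680 · 0.639 · 0.435 / 0.000221 = 8.553e+05.
Re > 4000 → turbulent. Relative roughness ε/D = 0.000779/0.435 = 0.00179. Swamee-Jain: f = 0.25/(log₁₀[0.00179/3.7 + 5.74/8.553e+05^0.9])² = 0.25/(log₁₀[0.000484 + 2.63e-05])² = 0.25/(-3.292)² = 0.02307.
Darcy-Weisbach: ΔP = f(L/D)(ρV²/2) = 0.02307·(86.7/0.435)·(680·0.639²/2) = 0.02307·199.3·138.8 = 638.2 Pa.
Head loss h_f = ΔP/(ρg) = 638.2/(680·9.81) = 0.0957 m.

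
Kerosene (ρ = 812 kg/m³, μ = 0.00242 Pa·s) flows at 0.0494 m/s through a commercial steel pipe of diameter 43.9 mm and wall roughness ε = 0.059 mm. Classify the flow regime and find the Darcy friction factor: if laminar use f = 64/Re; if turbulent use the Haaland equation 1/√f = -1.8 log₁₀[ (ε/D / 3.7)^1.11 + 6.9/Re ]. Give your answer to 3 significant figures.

Re = ρVD/μ = 812·0.0494·0.0439/0.00242 = 727.7.
Re < 2300 → laminar, so f = 64/Re = 0.08795 (roughness is irrelevant in laminar flow).

f ≈ 0.0880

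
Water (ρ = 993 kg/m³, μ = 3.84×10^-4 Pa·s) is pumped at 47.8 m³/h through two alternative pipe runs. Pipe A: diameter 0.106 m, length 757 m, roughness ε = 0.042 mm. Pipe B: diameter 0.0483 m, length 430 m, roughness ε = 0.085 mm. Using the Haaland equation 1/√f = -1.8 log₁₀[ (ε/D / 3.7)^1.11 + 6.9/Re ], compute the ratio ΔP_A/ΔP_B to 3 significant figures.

Pipe A: V = Q/A = 0.01328/0.008825 = 1.505 m/s; Re = 4.124e+05; ε/D = 0.000396; Haaland → f = 0.01707; ΔP_A = f(L/D)(ρV²/2) = 1.37e+05 Pa.
Pipe B: V = Q/A = 0.01328/0.001832 = 7.247 m/s; Re = 9.051e+05; ε/D = 0.00176; Haaland → f = 0.02289; ΔP_B = f(L/D)(ρV²/2) = 5.312e+06 Pa.
ΔP_A/ΔP_B = 1.37e+05/5.312e+06 = 0.0258.

ΔP_A/ΔP_B ≈ 0.0258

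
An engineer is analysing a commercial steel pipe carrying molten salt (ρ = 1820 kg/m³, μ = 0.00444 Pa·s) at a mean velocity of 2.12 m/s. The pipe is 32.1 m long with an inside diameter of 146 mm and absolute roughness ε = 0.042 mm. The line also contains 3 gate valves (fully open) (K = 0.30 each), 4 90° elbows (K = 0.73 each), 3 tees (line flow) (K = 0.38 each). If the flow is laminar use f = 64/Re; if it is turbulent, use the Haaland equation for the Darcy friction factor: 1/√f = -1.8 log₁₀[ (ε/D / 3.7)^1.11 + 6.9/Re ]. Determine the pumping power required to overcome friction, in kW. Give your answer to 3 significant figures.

P ≈ 1.31 kW

Reynolds number Re = ρVD/μ = 1820 · 2.12 · 0.146 / 0.00444 = 1.269e+05.
Re > 4000 → turbulent. Relative roughness ε/D = 4.2e-05/0.146 = 0.000288. Haaland: 1/√f = -1.8 log₁₀[(0.000288/3.7)^1.11 + 6.9/1.269e+05] = -1.8 log₁₀[2.75e-05 + 5.44e-05] = 7.357, so f = 0.01848.
Total minor-loss coefficient ΣK = 3·0.3 + 4·0.73 + 3·0.38 = 4.96.
ΔP = [f·L/D + ΣK]·(ρV²/2) = [0.01848·32.1/0.146 + 4.96]·(1820·2.12²/2) = [4.062 + 4.96]·4090 = 3.69e+04 Pa.
Q = V·A = 2.12·0.01674 = 0.03549 m³/s.
Pumping power P = QΔP = 0.03549·3.69e+04 = 1310 W = 1.31 kW.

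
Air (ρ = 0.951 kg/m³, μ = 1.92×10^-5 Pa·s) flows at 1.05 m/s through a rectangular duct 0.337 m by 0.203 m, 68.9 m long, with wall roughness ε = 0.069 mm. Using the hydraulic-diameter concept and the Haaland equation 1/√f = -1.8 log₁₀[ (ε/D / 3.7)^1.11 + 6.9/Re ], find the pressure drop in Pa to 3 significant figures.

ΔP ≈ 4.14 Pa

Hydraulic diameter D_h = 4A/P = 4·(0.337·0.203)/(2·(0.337+0.203)) = 0.2736/1.08 = 0.2534 m.
Re = ρVD_h/μ = 0.951·1.05·0.2534/1.92e-05 = 1.318e+04.
ε/D_h = 6.9e-05/0.2534 = 0.000272; Haaland gives 1/√f = -1.8 log₁₀[2.58e-05+0.000524] = 5.868, so f = 0.02904.
ΔP = f(L/D_h)(ρV²/2) = 0.02904·68.9/0.2534·0.5242 = 4.14 Pa.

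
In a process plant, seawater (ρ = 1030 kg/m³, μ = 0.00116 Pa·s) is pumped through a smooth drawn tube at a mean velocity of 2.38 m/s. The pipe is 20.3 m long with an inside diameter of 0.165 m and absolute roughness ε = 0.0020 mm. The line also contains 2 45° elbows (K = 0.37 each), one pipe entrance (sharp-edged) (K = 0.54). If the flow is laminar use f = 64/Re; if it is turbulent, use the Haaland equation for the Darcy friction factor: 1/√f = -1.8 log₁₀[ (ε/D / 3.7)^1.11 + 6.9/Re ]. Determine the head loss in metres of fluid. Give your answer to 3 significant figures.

h_f ≈ 0.869 m

Reynolds number Re = ρVD/μ = 1030 · 2.38 · 0.165 / 0.00116 = 3.487e+05.
Re > 4000 → turbulent. Relative roughness ε/D = 2e-06/0.165 = 1.21e-05. Haaland: 1/√f = -1.8 log₁₀[(1.21e-05/3.7)^1.11 + 6.9/3.487e+05] = -1.8 log₁₀[8.17e-07 + 1.98e-05] = 8.435, so f = 0.01406.
Total minor-loss coefficient ΣK = 2·0.37 + 1·0.54 = 1.28.
ΔP = [f·L/D + ΣK]·(ρV²/2) = [0.01406·20.3/0.165 + 1.28]·(1030·2.38²/2) = [1.729 + 1.28]·2917 = 8778 Pa.
Head loss h_f = ΔP/(ρg) = 8778/(1030·9.81) = 0.869 m.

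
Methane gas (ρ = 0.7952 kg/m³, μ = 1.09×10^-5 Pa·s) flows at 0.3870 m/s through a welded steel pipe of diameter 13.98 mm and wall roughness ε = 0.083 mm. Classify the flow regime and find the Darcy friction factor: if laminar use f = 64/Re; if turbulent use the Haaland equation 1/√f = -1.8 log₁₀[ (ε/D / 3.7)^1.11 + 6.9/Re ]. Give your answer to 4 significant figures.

Re = ρVD/μ = 0.7952·0.387·0.01398/1.09e-05 = 394.7.
Re < 2300 → laminar, so f = 64/Re = 0.1621 (roughness is irrelevant in laminar flow).

f ≈ 0.1621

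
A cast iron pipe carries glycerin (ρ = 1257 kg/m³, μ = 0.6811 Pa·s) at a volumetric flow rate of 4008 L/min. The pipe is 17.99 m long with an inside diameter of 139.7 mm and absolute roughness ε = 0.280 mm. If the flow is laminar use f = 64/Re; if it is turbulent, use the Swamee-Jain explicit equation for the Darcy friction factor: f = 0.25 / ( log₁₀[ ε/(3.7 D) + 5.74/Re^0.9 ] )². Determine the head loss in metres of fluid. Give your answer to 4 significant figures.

Q = 4008 L/min = 4008/60000 = 0.0668 m³/s.
Cross-sectional area A = πD²/4 = π(0.1397)²/4 = 0.01533 m²; mean velocity V = Q/A = 0.0668/0.01533 = 4.358 m/s.
Reynolds number Re = ρVD/μ = 1257 · 4.358 · 0.1397 / 0.681 = 1124.
Re < 2300 → laminar flow, so f = 64/Re = 64/1124 = 0.05696 (the turbulent correlation is not needed).
Darcy-Weisbach: ΔP = f(L/D)(ρV²/2) = 0.05696·(17.99/0.1397)·(1257·4.358²/2) = 0.05696·128.8·1.194e+04 = 8.756e+04 Pa.
Head loss h_f = ΔP/(ρg) = 8.756e+04/(1257·9.81) = 7.100 m.

h_f ≈ 7.100 m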